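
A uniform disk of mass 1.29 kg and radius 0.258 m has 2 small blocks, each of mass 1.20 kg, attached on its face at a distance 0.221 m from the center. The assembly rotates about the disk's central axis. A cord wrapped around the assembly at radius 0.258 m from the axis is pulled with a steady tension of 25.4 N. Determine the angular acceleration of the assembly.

I_disk = ½MR² = ½(1.29)(0.258)² = 0.04293 kg·m².
I_blocks = 2·m·r² = 2(1.20)(0.221)² = 0.1172 kg·m².
Total I = 0.1602 kg·m².
τ = F r = (25.4)(0.258) = 6.553 N·m.
α = τ/I = 6.553/0.1602 = 40.92 rad/s².

α ≈ 40.9 rad/s²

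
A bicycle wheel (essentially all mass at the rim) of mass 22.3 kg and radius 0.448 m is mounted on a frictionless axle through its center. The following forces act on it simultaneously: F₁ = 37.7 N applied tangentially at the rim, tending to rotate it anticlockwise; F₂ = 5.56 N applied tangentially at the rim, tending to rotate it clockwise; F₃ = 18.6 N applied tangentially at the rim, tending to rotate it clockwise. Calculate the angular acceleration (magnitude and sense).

I = MR² = (22.3)(0.448)² = 4.476 kg·m².
Taking anticlockwise as positive: τ₁ = +(37.7)(0.448) = +16.89 N·m; τ₂ = −(5.56)(0.448) = −2.491 N·m; τ₃ = −(18.6)(0.448) = −8.333 N·m.
Net torque τ = 6.066 N·m.
α = τ/I = 6.066/4.476 = 1.355 rad/s².

α ≈ 1.36 rad/s², anticlockwise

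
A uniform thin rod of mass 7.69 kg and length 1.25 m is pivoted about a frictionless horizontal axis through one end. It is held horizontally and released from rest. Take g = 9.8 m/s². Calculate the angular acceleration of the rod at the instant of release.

α ≈ 11.8 rad/s²

About the pivot, I = (1/3)ML² = (1/3)(7.69)(1.25)² = 4.005 kg·m².
The weight acts at the center, a distance L/2 = 0.6250 m from the pivot; τ = Mg(L/2) = 47.10 N·m.
α = τ/I = 47.10/4.005 = 11.76 rad/s².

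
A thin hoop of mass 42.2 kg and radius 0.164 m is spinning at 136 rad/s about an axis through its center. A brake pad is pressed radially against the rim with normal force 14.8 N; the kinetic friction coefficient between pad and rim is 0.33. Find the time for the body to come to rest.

I = MR² = (42.2)(0.164)² = 1.135 kg·m².
Friction force f = μN = (0.33)(14.8) = 4.884 N at the rim; torque magnitude τ = fR = 0.8010 N·m, opposing ω.
|α| = τ/I = 0.8010/1.135 = 0.7057 rad/s² (deceleration).
0 = ω₀ − |α|t ⇒ t = ω₀/|α| = 136/0.7057 = 192.7 s.

t ≈ 193 s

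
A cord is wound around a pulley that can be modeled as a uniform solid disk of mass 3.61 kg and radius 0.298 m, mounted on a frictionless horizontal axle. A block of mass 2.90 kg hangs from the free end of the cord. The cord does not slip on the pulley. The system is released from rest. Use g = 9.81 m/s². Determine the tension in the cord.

I = ½MR² = (1/2)(3.61)(0.298)² = 0.1603 kg·m².
Block: mg − T = ma. Pulley: TR = Iα. No-slip: a = αR, so T = (I/R²)a = 1.805·a.
Then mg = (m + 1.805)a, so a = (2.90)(9.81)/(2.90 + 1.805) = 6.047 m/s².
T = 1.805·a = 10.91 N.

T ≈ 10.9 N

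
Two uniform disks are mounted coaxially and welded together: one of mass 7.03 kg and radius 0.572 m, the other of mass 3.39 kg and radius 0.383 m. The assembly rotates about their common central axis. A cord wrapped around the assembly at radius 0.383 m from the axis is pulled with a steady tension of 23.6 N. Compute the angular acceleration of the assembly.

α ≈ 6.46 rad/s²

I = ½M₁R₁² + ½M₂R₂² = ½(7.03)(0.572)² + ½(3.39)(0.383)² = 1.399 kg·m².
τ = F r = (23.6)(0.383) = 9.039 N·m.
α = τ/I = 9.039/1.399 = 6.462 rad/s².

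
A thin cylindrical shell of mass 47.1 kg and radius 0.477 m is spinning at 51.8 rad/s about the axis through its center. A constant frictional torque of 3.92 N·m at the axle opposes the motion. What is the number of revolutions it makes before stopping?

I = MR² = (47.1)(0.477)² = 10.72 kg·m².
The net torque has magnitude 3.92 N·m, opposing ω.
|α| = τ/I = 3.920/10.72 = 0.3658 rad/s² (deceleration).
ω² = ω₀² − 2|α|θ with ω = 0 ⇒ θ = ω₀²/(2|α|) = 3668 rad = 583.7 rev.

≈ 584 revolutions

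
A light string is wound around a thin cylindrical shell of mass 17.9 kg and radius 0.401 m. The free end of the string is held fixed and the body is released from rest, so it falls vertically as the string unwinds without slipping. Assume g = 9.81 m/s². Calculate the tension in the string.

Translation: Mg − T = Ma. Rotation about the center: TR = Iα with I = MR².
With a = αR: T = (I/R²)a = M a, so Mg = (1 + 1.000)Ma.
a = g/(1 + 1.000) = 9.81/2.000 = 4.905 m/s².
T = 1.000·M·a = (1.000)(17.9)(4.905) = 87.80 N.

T ≈ 87.8 N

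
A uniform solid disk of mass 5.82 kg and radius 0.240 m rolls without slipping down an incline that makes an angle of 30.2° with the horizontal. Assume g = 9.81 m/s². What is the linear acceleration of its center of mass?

Translation along the incline: Mg sinθ − f = Ma.
Rotation about the center: fR = Iα with I = ½MR². No-slip gives a = αR, so f = (I/R²)a = (1/2)M a.
Substituting: Mg sinθ = (1 + 0.5000)Ma, so a = g sinθ/(1 + 0.5000) = (9.81) sin 30.2° / 1.500 = 3.290 m/s².

a ≈ 3.29 m/s²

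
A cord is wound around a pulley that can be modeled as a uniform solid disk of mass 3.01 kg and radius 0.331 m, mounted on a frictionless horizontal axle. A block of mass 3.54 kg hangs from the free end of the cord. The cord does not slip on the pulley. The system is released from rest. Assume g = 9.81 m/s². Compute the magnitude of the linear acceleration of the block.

I = ½MR² = (1/2)(3.01)(0.331)² = 0.1649 kg·m².
Block: mg − T = ma. Pulley: TR = Iα. No-slip: a = αR, so T = (I/R²)a = 1.505·a.
Then mg = (m + 1.505)a, so a = (3.54)(9.81)/(3.54 + 1.505) = 6.884 m/s².

a ≈ 6.88 m/s²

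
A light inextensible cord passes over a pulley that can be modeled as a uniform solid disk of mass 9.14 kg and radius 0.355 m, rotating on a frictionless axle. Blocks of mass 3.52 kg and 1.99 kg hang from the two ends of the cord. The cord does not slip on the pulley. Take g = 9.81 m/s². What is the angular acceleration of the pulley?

I = ½MR² = (1/2)(9.14)(0.355)² = 0.5759 kg·m².
Heavier block: m₁g − T₁ = m₁a. Lighter block: T₂ − m₂g = m₂a.
Pulley: (T₁ − T₂)R = Iα = I(a/R), so T₁ − T₂ = (I/R²)a = (1/2)M_p a = 4.570·a.
Adding the three: (m₁ − m₂)g = (m₁ + m₂ + 4.570)a, so a = (3.52 − 1.99)(9.81)/(3.52 + 1.99 + 4.570) = 1.489 m/s².
α = a/R = 1.489/0.355 = 4.194 rad/s².

α ≈ 4.19 rad/s²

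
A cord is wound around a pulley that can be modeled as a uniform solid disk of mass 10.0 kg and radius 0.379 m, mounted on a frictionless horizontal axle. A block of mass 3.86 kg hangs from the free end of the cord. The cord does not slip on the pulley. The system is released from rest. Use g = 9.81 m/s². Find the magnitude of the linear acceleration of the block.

a ≈ 4.27 m/s²

I = ½MR² = (1/2)(10.0)(0.379)² = 0.7182 kg·m².
Block: mg − T = ma. Pulley: TR = Iα. No-slip: a = αR, so T = (I/R²)a = 5.000·a.
Then mg = (m + 5.000)a, so a = (3.86)(9.81)/(3.86 + 5.000) = 4.274 m/s².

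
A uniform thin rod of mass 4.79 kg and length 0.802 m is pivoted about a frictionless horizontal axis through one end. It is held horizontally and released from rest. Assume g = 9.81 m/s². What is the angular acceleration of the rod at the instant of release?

About the pivot, I = (1/3)ML² = (1/3)(4.79)(0.802)² = 1.027 kg·m².
The weight acts at the center, a distance L/2 = 0.4010 m from the pivot; τ = Mg(L/2) = 18.84 N·m.
α = τ/I = 18.84/1.027 = 18.35 rad/s².

α ≈ 18.3 rad/s²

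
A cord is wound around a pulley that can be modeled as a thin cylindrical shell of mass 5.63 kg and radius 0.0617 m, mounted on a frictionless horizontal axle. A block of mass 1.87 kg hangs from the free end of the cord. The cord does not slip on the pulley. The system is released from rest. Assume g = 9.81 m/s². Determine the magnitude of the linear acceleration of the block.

a ≈ 2.45 m/s²

I = MR² = (5.63)(0.0617)² = 0.02143 kg·m².
Block: mg − T = ma. Pulley: TR = Iα. No-slip: a = αR, so T = (I/R²)a = 5.630·a.
Then mg = (m + 5.630)a, so a = (1.87)(9.81)/(1.87 + 5.630) = 2.446 m/s².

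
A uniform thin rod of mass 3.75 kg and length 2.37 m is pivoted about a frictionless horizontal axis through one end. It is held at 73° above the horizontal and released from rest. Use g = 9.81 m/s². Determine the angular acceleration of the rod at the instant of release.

α ≈ 1.82 rad/s²

About the pivot, I = (1/3)ML² = (1/3)(3.75)(2.37)² = 7.021 kg·m².
The weight acts at the center, a distance L/2 = 1.185 m from the pivot; τ = Mg(L/2) cos 73° = 12.75 N·m.
α = τ/I = 12.75/7.021 = 1.815 rad/s².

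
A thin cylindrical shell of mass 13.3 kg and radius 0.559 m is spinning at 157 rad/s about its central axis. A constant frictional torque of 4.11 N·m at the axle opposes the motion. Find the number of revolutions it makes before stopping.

≈ 1980 revolutions

I = MR² = (13.3)(0.559)² = 4.156 kg·m².
The net torque has magnitude 4.11 N·m, opposing ω.
|α| = τ/I = 4.110/4.156 = 0.9889 rad/s² (deceleration).
ω² = ω₀² − 2|α|θ with ω = 0 ⇒ θ = ω₀²/(2|α|) = 12460 rad = 1983 rev.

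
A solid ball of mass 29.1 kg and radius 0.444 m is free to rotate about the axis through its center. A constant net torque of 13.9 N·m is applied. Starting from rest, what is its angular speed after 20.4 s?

ω ≈ 124 rad/s

I = (2/5)MR² = (2/5)(29.1)(0.444)² = 2.295 kg·m².
α = τ/I = 13.9/2.295 = 6.058 rad/s².
ω = ω₀ + αt = 0 + (6.058)(20.4) = 123.6 rad/s.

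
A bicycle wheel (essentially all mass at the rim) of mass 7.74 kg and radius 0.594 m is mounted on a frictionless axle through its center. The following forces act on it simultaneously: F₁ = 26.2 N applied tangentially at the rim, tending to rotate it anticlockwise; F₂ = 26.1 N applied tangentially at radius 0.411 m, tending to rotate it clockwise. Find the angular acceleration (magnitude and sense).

α ≈ 1.77 rad/s², anticlockwise

I = MR² = (7.74)(0.594)² = 2.731 kg·m².
Taking anticlockwise as positive: τ₁ = +(26.2)(0.594) = +15.56 N·m; τ₂ = −(26.1)(0.411) = −10.73 N·m.
Net torque τ = 4.836 N·m.
α = τ/I = 4.836/2.731 = 1.771 rad/s².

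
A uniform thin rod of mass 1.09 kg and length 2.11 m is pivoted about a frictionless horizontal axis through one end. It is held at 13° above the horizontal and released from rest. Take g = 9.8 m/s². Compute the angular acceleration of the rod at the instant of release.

About the pivot, I = (1/3)ML² = (1/3)(1.09)(2.11)² = 1.618 kg·m².
The weight acts at the center, a distance L/2 = 1.055 m from the pivot; τ = Mg(L/2) cos 13° = 10.98 N·m.
α = τ/I = 10.98/1.618 = 6.788 rad/s².

α ≈ 6.79 rad/s²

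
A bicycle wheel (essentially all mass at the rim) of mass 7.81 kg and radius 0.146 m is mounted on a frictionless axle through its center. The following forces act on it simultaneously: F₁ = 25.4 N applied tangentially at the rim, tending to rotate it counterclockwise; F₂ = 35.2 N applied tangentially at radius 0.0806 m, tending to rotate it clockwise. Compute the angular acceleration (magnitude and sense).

I = MR² = (7.81)(0.146)² = 0.1665 kg·m².
Taking counterclockwise as positive: τ₁ = +(25.4)(0.146) = +3.708 N·m; τ₂ = −(35.2)(0.0806) = −2.837 N·m.
Net torque τ = 0.8713 N·m.
α = τ/I = 0.8713/0.1665 = 5.234 rad/s².

α ≈ 5.23 rad/s², counterclockwise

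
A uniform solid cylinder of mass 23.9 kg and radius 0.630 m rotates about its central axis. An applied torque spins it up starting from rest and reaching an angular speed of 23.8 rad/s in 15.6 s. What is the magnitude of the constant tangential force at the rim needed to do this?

F ≈ 11.5 N

I = ½MR² = (1/2)(23.9)(0.630)² = 4.743 kg·m².
α = Δω/Δt = (23.8 − 0)/15.6 = 1.526 rad/s².
The required torque is τ = Iα = (4.743)(1.526) = 7.236 N·m.
A tangential force at the rim gives τ = FR, so F = τ/R = 7.236/0.630 = 11.49 N.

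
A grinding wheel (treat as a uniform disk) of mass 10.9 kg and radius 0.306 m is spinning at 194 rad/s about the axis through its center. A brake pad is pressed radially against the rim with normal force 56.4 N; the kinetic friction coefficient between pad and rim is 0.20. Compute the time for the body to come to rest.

I = ½MR² = (1/2)(10.9)(0.306)² = 0.5103 kg·m².
Friction force f = μN = (0.20)(56.4) = 11.28 N at the rim; torque magnitude τ = fR = 3.452 N·m, opposing ω.
|α| = τ/I = 3.452/0.5103 = 6.764 rad/s² (deceleration).
0 = ω₀ − |α|t ⇒ t = ω₀/|α| = 194/6.764 = 28.68 s.

t ≈ 28.7 s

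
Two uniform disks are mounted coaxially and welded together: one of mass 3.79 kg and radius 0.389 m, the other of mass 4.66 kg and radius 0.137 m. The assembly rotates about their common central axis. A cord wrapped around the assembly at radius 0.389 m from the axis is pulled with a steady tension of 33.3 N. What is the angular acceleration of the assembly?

I = ½M₁R₁² + ½M₂R₂² = ½(3.79)(0.389)² + ½(4.66)(0.137)² = 0.3305 kg·m².
τ = F r = (33.3)(0.389) = 12.95 N·m.
α = τ/I = 12.95/0.3305 = 39.20 rad/s².

α ≈ 39.2 rad/s²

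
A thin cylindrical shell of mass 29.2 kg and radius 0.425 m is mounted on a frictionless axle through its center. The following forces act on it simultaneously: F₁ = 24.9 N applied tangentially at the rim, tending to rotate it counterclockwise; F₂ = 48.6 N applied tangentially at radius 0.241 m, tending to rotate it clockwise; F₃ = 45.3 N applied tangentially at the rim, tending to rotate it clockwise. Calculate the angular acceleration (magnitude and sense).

I = MR² = (29.2)(0.425)² = 5.274 kg·m².
Taking counterclockwise as positive: τ₁ = +(24.9)(0.425) = +10.58 N·m; τ₂ = −(48.6)(0.241) = −11.71 N·m; τ₃ = −(45.3)(0.425) = −19.25 N·m.
Net torque τ = -20.38 N·m.
α = τ/I = -20.38/5.274 = -3.865 rad/s².

α ≈ 3.86 rad/s², clockwise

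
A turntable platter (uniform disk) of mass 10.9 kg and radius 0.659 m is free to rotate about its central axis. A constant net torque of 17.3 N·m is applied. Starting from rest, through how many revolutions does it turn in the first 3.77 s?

≈ 8.27 revolutions

I = ½MR² = (1/2)(10.9)(0.659)² = 2.367 kg·m².
α = τ/I = 17.3/2.367 = 7.309 rad/s².
θ = ½αt² = ½(7.309)(3.77)² = 51.94 rad.
Revolutions = θ/(2π) = 8.267.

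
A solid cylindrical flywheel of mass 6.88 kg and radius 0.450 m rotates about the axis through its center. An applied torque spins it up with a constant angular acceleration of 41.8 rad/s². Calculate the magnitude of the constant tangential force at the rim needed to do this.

F ≈ 64.7 N

I = ½MR² = (1/2)(6.88)(0.450)² = 0.6966 kg·m².
The required torque is τ = Iα = (0.6966)(41.80) = 29.12 N·m.
A tangential force at the rim gives τ = FR, so F = τ/R = 29.12/0.450 = 64.71 N.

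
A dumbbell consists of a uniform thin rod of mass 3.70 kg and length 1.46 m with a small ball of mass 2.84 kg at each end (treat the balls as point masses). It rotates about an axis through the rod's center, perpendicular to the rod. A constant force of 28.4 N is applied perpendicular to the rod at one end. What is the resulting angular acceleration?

I_rod = (1/12)ML² = (1/12)(3.70)(1.46)² = 0.6572 kg·m².
I_balls = 2·m·(L/2)² = 2(2.84)(0.7300)² = 3.027 kg·m².
Total I = 3.684 kg·m².
τ = F·(L/2) = (28.4)(0.730) = 20.73 N·m.
α = τ/I = 20.73/3.684 = 5.627 rad/s².

α ≈ 5.63 rad/s²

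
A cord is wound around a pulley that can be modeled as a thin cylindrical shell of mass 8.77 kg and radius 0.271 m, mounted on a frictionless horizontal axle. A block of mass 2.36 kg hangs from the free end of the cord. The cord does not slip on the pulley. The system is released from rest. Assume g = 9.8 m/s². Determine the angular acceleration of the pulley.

α ≈ 7.67 rad/s²

I = MR² = (8.77)(0.271)² = 0.6441 kg·m².
Block: mg − T = ma. Pulley: TR = Iα. No-slip: a = αR, so T = (I/R²)a = 8.770·a.
Then mg = (m + 8.770)a, so a = (2.36)(9.8)/(2.36 + 8.770) = 2.078 m/s².
α = a/R = 2.078/0.271 = 7.668 rad/s².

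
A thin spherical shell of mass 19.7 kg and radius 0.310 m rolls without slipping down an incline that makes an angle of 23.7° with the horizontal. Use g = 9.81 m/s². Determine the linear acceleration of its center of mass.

a ≈ 2.37 m/s²

Translation along the incline: Mg sinθ − f = Ma.
Rotation about the center: fR = Iα with I = (2/3)MR². No-slip gives a = αR, so f = (I/R²)a = (2/3)M a.
Substituting: Mg sinθ = (1 + 0.6667)Ma, so a = g sinθ/(1 + 0.6667) = (9.81) sin 23.7° / 1.667 = 2.366 m/s².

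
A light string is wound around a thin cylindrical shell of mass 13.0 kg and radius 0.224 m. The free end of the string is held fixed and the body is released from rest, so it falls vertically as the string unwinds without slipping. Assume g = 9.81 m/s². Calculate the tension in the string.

T ≈ 63.8 N

Translation: Mg − T = Ma. Rotation about the center: TR = Iα with I = MR².
With a = αR: T = (I/R²)a = M a, so Mg = (1 + 1.000)Ma.
a = g/(1 + 1.000) = 9.81/2.000 = 4.905 m/s².
T = 1.000·M·a = (1.000)(13.0)(4.905) = 63.77 N.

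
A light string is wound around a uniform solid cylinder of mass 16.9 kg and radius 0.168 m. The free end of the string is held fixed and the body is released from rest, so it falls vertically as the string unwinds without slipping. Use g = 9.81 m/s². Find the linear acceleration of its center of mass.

a ≈ 6.54 m/s²

Translation: Mg − T = Ma. Rotation about the center: TR = Iα with I = ½MR².
With a = αR: T = (I/R²)a = (1/2)M a, so Mg = (1 + 0.5000)Ma.
a = g/(1 + 0.5000) = 9.81/1.500 = 6.540 m/s².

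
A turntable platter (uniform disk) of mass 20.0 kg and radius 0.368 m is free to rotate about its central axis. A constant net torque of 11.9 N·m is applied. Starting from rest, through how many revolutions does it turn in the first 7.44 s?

≈ 38.7 revolutions

I = ½MR² = (1/2)(20.0)(0.368)² = 1.354 kg·m².
α = τ/I = 11.9/1.354 = 8.787 rad/s².
θ = ½αt² = ½(8.787)(7.44)² = 243.2 rad.
Revolutions = θ/(2π) = 38.71.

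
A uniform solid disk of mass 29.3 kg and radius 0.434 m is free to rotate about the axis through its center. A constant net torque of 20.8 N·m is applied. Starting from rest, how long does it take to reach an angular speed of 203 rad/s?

I = ½MR² = (1/2)(29.3)(0.434)² = 2.759 kg·m².
α = τ/I = 20.8/2.759 = 7.538 rad/s².
ω = αt ⇒ t = ω/α = 203/7.538 = 26.93 s.

t ≈ 26.9 s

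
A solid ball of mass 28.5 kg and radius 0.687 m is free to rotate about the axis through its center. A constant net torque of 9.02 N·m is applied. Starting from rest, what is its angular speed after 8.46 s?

ω ≈ 14.2 rad/s

I = (2/5)MR² = (2/5)(28.5)(0.687)² = 5.380 kg·m².
α = τ/I = 9.02/5.380 = 1.676 rad/s².
ω = ω₀ + αt = 0 + (1.676)(8.46) = 14.18 rad/s.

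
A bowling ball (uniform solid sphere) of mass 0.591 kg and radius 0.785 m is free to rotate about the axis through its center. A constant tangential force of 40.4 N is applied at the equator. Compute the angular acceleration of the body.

I = (2/5)MR² = (2/5)(0.591)(0.785)² = 0.1457 kg·m².
τ = F R = (40.4)(0.785) = 31.71 N·m.
From τ = Iα: α = 31.71/0.1457 = 217.7 rad/s².

α ≈ 218 rad/s²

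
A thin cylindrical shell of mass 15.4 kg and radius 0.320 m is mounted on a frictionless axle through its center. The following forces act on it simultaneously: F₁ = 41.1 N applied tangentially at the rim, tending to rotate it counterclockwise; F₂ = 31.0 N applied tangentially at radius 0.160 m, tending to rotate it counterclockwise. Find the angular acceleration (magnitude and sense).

α ≈ 11.5 rad/s², counterclockwise

I = MR² = (15.4)(0.320)² = 1.577 kg·m².
Taking counterclockwise as positive: τ₁ = +(41.1)(0.320) = +13.15 N·m; τ₂ = +(31.0)(0.160) = +4.960 N·m.
Net torque τ = 18.11 N·m.
α = τ/I = 18.11/1.577 = 11.49 rad/s².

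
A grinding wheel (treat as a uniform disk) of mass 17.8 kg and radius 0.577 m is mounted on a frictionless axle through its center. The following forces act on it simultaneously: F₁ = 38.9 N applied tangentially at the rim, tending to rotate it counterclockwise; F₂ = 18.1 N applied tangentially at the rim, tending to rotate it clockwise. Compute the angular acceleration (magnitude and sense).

α ≈ 4.05 rad/s², counterclockwise

I = ½MR² = (1/2)(17.8)(0.577)² = 2.963 kg·m².
Taking counterclockwise as positive: τ₁ = +(38.9)(0.577) = +22.45 N·m; τ₂ = −(18.1)(0.577) = −10.44 N·m.
Net torque τ = 12.00 N·m.
α = τ/I = 12.00/2.963 = 4.050 rad/s².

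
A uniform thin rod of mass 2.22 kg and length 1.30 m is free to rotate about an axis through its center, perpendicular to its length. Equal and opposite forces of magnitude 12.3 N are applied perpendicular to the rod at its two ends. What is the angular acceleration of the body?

I = (1/12)ML² = (1/12)(2.22)(1.30)² = 0.3126 kg·m².
The couple gives τ = F·(L/2) + F·(L/2) = F L = (12.3)(1.30) = 15.99 N·m.
Newton's second law for rotation, τ = Iα, gives α = τ/I = 15.99/0.3126 = 51.14 rad/s².

α ≈ 51.1 rad/s²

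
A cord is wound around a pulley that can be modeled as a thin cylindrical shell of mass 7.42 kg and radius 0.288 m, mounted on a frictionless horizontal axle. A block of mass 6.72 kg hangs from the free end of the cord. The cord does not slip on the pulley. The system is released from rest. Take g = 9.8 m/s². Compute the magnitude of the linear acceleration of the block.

I = MR² = (7.42)(0.288)² = 0.6154 kg·m².
Block: mg − T = ma. Pulley: TR = Iα. No-slip: a = αR, so T = (I/R²)a = 7.420·a.
Then mg = (m + 7.420)a, so a = (6.72)(9.8)/(6.72 + 7.420) = 4.657 m/s².

a ≈ 4.66 m/s²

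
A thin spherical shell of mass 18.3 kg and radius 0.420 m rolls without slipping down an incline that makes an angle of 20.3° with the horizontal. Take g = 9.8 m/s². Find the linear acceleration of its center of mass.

a ≈ 2.04 m/s²

Translation along the incline: Mg sinθ − f = Ma.
Rotation about the center: fR = Iα with I = (2/3)MR². No-slip gives a = αR, so f = (I/R²)a = (2/3)M a.
Substituting: Mg sinθ = (1 + 0.6667)Ma, so a = g sinθ/(1 + 0.6667) = (9.8) sin 20.3° / 1.667 = 2.040 m/s².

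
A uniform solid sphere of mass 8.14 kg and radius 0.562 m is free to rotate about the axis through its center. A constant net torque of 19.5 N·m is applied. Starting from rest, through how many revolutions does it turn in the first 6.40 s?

I = (2/5)MR² = (2/5)(8.14)(0.562)² = 1.028 kg·m².
α = τ/I = 19.5/1.028 = 18.96 rad/s².
θ = ½αt² = ½(18.96)(6.40)² = 388.3 rad.
Revolutions = θ/(2π) = 61.81.

≈ 61.8 revolutions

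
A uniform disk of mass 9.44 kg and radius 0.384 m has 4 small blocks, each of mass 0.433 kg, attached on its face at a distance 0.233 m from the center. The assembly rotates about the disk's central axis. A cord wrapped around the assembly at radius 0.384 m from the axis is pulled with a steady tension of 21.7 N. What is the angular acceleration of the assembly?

α ≈ 10.5 rad/s²

I_disk = ½MR² = ½(9.44)(0.384)² = 0.6960 kg·m².
I_blocks = 4·m·r² = 4(0.433)(0.233)² = 0.09403 kg·m².
Total I = 0.7900 kg·m².
τ = F r = (21.7)(0.384) = 8.333 N·m.
α = τ/I = 8.333/0.7900 = 10.55 rad/s².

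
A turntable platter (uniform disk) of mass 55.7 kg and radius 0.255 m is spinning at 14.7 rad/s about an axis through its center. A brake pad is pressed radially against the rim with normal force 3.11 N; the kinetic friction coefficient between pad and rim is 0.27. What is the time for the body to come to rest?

I = ½MR² = (1/2)(55.7)(0.255)² = 1.811 kg·m².
Friction force f = μN = (0.27)(3.11) = 0.8397 N at the rim; torque magnitude τ = fR = 0.2141 N·m, opposing ω.
|α| = τ/I = 0.2141/1.811 = 0.1182 rad/s² (deceleration).
0 = ω₀ − |α|t ⇒ t = ω₀/|α| = 14.7/0.1182 = 124.3 s.

t ≈ 124 s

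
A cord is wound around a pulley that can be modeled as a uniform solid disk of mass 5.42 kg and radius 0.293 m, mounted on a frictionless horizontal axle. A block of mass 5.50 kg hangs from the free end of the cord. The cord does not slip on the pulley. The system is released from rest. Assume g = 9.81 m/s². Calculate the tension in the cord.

I = ½MR² = (1/2)(5.42)(0.293)² = 0.2327 kg·m².
Block: mg − T = ma. Pulley: TR = Iα. No-slip: a = αR, so T = (I/R²)a = 2.710·a.
Then mg = (m + 2.710)a, so a = (5.50)(9.81)/(5.50 + 2.710) = 6.572 m/s².
T = 2.710·a = 17.81 N.

T ≈ 17.8 N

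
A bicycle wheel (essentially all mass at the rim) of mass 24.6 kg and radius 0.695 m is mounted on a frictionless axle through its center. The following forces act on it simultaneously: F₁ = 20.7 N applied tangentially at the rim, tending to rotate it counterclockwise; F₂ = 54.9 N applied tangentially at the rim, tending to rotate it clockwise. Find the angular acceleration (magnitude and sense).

α ≈ 2.00 rad/s², clockwise

I = MR² = (24.6)(0.695)² = 11.88 kg·m².
Taking counterclockwise as positive: τ₁ = +(20.7)(0.695) = +14.39 N·m; τ₂ = −(54.9)(0.695) = −38.16 N·m.
Net torque τ = -23.77 N·m.
α = τ/I = -23.77/11.88 = -2.000 rad/s².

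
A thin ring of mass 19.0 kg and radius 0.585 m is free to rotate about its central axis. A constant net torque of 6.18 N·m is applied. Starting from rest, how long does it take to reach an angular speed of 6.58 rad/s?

t ≈ 6.92 s

I = MR² = (19.0)(0.585)² = 6.502 kg·m².
α = τ/I = 6.18/6.502 = 0.9504 rad/s².
ω = αt ⇒ t = ω/α = 6.58/0.9504 = 6.923 s.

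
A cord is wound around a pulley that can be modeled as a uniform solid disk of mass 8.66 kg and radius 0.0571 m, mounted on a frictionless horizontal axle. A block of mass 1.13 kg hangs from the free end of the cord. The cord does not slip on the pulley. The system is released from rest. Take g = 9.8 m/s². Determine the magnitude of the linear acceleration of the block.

a ≈ 2.03 m/s²

I = ½MR² = (1/2)(8.66)(0.0571)² = 0.01412 kg·m².
Block: mg − T = ma. Pulley: TR = Iα. No-slip: a = αR, so T = (I/R²)a = 4.330·a.
Then mg = (m + 4.330)a, so a = (1.13)(9.8)/(1.13 + 4.330) = 2.028 m/s².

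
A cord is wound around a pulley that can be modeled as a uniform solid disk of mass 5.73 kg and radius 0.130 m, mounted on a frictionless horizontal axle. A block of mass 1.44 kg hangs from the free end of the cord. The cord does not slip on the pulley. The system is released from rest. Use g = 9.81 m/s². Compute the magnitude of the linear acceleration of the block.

a ≈ 3.28 m/s²

I = ½MR² = (1/2)(5.73)(0.130)² = 0.04842 kg·m².
Block: mg − T = ma. Pulley: TR = Iα. No-slip: a = αR, so T = (I/R²)a = 2.865·a.
Then mg = (m + 2.865)a, so a = (1.44)(9.81)/(1.44 + 2.865) = 3.281 m/s².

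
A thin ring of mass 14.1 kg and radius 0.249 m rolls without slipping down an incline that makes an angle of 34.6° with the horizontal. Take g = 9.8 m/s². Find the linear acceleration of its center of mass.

a ≈ 2.78 m/s²

Translation along the incline: Mg sinθ − f = Ma.
Rotation about the center: fR = Iα with I = MR². No-slip gives a = αR, so f = (I/R²)a = M a.
Substituting: Mg sinθ = (1 + 1.000)Ma, so a = g sinθ/(1 + 1.000) = (9.8) sin 34.6° / 2.000 = 2.782 m/s².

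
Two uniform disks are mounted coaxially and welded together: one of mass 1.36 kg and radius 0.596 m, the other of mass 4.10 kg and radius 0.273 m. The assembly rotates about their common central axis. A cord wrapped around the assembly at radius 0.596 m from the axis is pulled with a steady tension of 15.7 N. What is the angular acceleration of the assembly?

α ≈ 23.7 rad/s²

I = ½M₁R₁² + ½M₂R₂² = ½(1.36)(0.596)² + ½(4.10)(0.273)² = 0.3943 kg·m².
τ = F r = (15.7)(0.596) = 9.357 N·m.
α = τ/I = 9.357/0.3943 = 23.73 rad/s².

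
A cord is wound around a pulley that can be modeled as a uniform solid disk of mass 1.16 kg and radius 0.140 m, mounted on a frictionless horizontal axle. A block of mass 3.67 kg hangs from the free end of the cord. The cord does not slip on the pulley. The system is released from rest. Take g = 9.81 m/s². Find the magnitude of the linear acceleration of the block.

a ≈ 8.47 m/s²

I = ½MR² = (1/2)(1.16)(0.140)² = 0.01137 kg·m².
Block: mg − T = ma. Pulley: TR = Iα. No-slip: a = αR, so T = (I/R²)a = 0.5800·a.
Then mg = (m + 0.5800)a, so a = (3.67)(9.81)/(3.67 + 0.5800) = 8.471 m/s².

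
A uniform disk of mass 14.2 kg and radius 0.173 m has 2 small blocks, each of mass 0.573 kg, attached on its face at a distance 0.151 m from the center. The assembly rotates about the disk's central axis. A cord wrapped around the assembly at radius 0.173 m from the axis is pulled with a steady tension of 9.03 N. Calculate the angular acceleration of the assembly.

I_disk = ½MR² = ½(14.2)(0.173)² = 0.2125 kg·m².
I_blocks = 2·m·r² = 2(0.573)(0.151)² = 0.02613 kg·m².
Total I = 0.2386 kg·m².
τ = F r = (9.03)(0.173) = 1.562 N·m.
α = τ/I = 1.562/0.2386 = 6.547 rad/s².

α ≈ 6.55 rad/s²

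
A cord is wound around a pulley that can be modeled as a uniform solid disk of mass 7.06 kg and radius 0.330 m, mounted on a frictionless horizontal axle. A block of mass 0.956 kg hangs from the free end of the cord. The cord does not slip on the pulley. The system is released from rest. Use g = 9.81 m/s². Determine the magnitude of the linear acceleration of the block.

a ≈ 2.09 m/s²

I = ½MR² = (1/2)(7.06)(0.330)² = 0.3844 kg·m².
Block: mg − T = ma. Pulley: TR = Iα. No-slip: a = αR, so T = (I/R²)a = 3.530·a.
Then mg = (m + 3.530)a, so a = (0.956)(9.81)/(0.956 + 3.530) = 2.091 m/s².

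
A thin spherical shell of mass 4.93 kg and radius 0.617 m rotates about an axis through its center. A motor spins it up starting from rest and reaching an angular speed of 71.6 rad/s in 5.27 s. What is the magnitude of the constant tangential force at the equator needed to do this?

F ≈ 27.6 N

I = (2/3)MR² = (2/3)(4.93)(0.617)² = 1.251 kg·m².
α = Δω/Δt = (71.6 − 0)/5.27 = 13.59 rad/s².
The required torque is τ = Iα = (1.251)(13.59) = 17.00 N·m.
A tangential force at the equator gives τ = FR, so F = τ/R = 17.00/0.617 = 27.55 N.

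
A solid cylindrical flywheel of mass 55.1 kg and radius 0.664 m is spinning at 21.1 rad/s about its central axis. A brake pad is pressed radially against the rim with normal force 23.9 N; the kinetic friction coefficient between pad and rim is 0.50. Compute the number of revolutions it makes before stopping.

≈ 54.2 revolutions

I = ½MR² = (1/2)(55.1)(0.664)² = 12.15 kg·m².
Friction force f = μN = (0.50)(23.9) = 11.95 N at the rim; torque magnitude τ = fR = 7.935 N·m, opposing ω.
|α| = τ/I = 7.935/12.15 = 0.6532 rad/s² (deceleration).
ω² = ω₀² − 2|α|θ with ω = 0 ⇒ θ = ω₀²/(2|α|) = 340.8 rad = 54.23 rev.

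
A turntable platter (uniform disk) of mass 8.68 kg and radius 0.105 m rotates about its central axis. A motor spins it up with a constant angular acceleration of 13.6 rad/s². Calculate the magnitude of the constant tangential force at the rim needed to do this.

I = ½MR² = (1/2)(8.68)(0.105)² = 0.04785 kg·m².
The required torque is τ = Iα = (0.04785)(13.60) = 0.6507 N·m.
A tangential force at the rim gives τ = FR, so F = τ/R = 0.6507/0.105 = 6.198 N.

F ≈ 6.20 N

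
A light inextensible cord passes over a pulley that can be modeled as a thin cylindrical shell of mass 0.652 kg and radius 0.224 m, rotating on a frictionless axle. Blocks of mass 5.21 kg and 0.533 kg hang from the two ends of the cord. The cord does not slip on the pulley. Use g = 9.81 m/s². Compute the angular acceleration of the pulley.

α ≈ 32.0 rad/s²

I = MR² = (0.652)(0.224)² = 0.03271 kg·m².
Heavier block: m₁g − T₁ = m₁a. Lighter block: T₂ − m₂g = m₂a.
Pulley: (T₁ − T₂)R = Iα = I(a/R), so T₁ − T₂ = (I/R²)a = 1·M_p a = 0.6520·a.
Adding the three: (m₁ − m₂)g = (m₁ + m₂ + 0.6520)a, so a = (5.21 − 0.533)(9.81)/(5.21 + 0.533 + 0.6520) = 7.175 m/s².
α = a/R = 7.175/0.224 = 32.03 rad/s².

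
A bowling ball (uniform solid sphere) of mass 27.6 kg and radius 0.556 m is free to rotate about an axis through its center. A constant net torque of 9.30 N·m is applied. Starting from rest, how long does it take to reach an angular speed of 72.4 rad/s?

I = (2/5)MR² = (2/5)(27.6)(0.556)² = 3.413 kg·m².
α = τ/I = 9.30/3.413 = 2.725 rad/s².
ω = αt ⇒ t = ω/α = 72.4/2.725 = 26.57 s.

t ≈ 26.6 s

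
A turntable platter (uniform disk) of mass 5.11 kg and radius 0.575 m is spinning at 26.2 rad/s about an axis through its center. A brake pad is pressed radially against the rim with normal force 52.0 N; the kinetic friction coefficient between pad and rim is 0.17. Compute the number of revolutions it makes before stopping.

≈ 9.08 revolutions

I = ½MR² = (1/2)(5.11)(0.575)² = 0.8447 kg·m².
Friction force f = μN = (0.17)(52.0) = 8.840 N at the rim; torque magnitude τ = fR = 5.083 N·m, opposing ω.
|α| = τ/I = 5.083/0.8447 = 6.017 rad/s² (deceleration).
ω² = ω₀² − 2|α|θ with ω = 0 ⇒ θ = ω₀²/(2|α|) = 57.04 rad = 9.078 rev.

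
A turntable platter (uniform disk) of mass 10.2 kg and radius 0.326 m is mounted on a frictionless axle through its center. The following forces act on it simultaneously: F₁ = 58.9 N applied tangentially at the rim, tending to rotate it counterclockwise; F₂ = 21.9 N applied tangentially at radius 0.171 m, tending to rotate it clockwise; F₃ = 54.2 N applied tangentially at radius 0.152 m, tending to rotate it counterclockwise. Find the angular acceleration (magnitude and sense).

α ≈ 43.7 rad/s², counterclockwise

I = ½MR² = (1/2)(10.2)(0.326)² = 0.5420 kg·m².
Taking counterclockwise as positive: τ₁ = +(58.9)(0.326) = +19.20 N·m; τ₂ = −(21.9)(0.171) = −3.745 N·m; τ₃ = +(54.2)(0.152) = +8.238 N·m.
Net torque τ = 23.69 N·m.
α = τ/I = 23.69/0.5420 = 43.72 rad/s².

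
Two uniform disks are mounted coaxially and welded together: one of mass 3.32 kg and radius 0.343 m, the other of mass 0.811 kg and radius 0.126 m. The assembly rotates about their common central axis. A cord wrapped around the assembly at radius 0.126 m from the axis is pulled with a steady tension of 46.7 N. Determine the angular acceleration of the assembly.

α ≈ 29.2 rad/s²

I = ½M₁R₁² + ½M₂R₂² = ½(3.32)(0.343)² + ½(0.811)(0.126)² = 0.2017 kg·m².
τ = F r = (46.7)(0.126) = 5.884 N·m.
α = τ/I = 5.884/0.2017 = 29.17 rad/s².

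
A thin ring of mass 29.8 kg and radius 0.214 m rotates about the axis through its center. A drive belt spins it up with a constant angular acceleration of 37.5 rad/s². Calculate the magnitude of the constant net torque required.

I = MR² = (29.8)(0.214)² = 1.365 kg·m².
τ = Iα = (1.365)(37.50) = 51.18 N·m.

τ ≈ 51.2 N·m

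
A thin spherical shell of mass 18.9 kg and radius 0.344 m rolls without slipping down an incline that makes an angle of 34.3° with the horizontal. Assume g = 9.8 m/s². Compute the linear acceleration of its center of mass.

a ≈ 3.31 m/s²

Translation along the incline: Mg sinθ − f = Ma.
Rotation about the center: fR = Iα with I = (2/3)MR². No-slip gives a = αR, so f = (I/R²)a = (2/3)M a.
Substituting: Mg sinθ = (1 + 0.6667)Ma, so a = g sinθ/(1 + 0.6667) = (9.8) sin 34.3° / 1.667 = 3.314 m/s².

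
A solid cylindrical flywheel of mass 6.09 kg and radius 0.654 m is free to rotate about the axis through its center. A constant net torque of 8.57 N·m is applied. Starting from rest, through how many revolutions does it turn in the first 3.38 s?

I = ½MR² = (1/2)(6.09)(0.654)² = 1.302 kg·m².
α = τ/I = 8.57/1.302 = 6.580 rad/s².
θ = ½αt² = ½(6.580)(3.38)² = 37.59 rad.
Revolutions = θ/(2π) = 5.982.

≈ 5.98 revolutions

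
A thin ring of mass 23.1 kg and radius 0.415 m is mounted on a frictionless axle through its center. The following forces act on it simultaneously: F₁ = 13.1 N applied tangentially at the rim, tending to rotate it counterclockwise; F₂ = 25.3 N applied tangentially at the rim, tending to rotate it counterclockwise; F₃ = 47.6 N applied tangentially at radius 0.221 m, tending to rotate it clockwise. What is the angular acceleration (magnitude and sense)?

I = MR² = (23.1)(0.415)² = 3.978 kg·m².
Taking counterclockwise as positive: τ₁ = +(13.1)(0.415) = +5.436 N·m; τ₂ = +(25.3)(0.415) = +10.50 N·m; τ₃ = −(47.6)(0.221) = −10.52 N·m.
Net torque τ = 5.416 N·m.
α = τ/I = 5.416/3.978 = 1.361 rad/s².

α ≈ 1.36 rad/s², counterclockwise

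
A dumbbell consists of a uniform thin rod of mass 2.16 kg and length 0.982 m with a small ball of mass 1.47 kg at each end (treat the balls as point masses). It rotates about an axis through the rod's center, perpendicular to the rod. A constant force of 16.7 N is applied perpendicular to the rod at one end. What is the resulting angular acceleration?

I_rod = (1/12)ML² = (1/12)(2.16)(0.982)² = 0.1736 kg·m².
I_balls = 2·m·(L/2)² = 2(1.47)(0.4910)² = 0.7088 kg·m².
Total I = 0.8824 kg·m².
τ = F·(L/2) = (16.7)(0.491) = 8.200 N·m.
α = τ/I = 8.200/0.8824 = 9.293 rad/s².

α ≈ 9.29 rad/s²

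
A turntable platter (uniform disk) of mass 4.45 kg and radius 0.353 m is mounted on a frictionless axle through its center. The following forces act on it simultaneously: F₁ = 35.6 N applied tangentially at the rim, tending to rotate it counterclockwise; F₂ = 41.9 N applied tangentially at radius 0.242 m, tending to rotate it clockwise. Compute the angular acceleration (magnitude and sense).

α ≈ 8.75 rad/s², counterclockwise

I = ½MR² = (1/2)(4.45)(0.353)² = 0.2773 kg·m².
Taking counterclockwise as positive: τ₁ = +(35.6)(0.353) = +12.57 N·m; τ₂ = −(41.9)(0.242) = −10.14 N·m.
Net torque τ = 2.427 N·m.
α = τ/I = 2.427/0.2773 = 8.754 rad/s².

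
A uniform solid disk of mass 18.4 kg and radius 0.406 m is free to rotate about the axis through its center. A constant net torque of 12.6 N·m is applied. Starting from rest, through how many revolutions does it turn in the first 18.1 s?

≈ 217 revolutions

I = ½MR² = (1/2)(18.4)(0.406)² = 1.516 kg·m².
α = τ/I = 12.6/1.516 = 8.309 rad/s².
θ = ½αt² = ½(8.309)(18.1)² = 1361 rad.
Revolutions = θ/(2π) = 216.6.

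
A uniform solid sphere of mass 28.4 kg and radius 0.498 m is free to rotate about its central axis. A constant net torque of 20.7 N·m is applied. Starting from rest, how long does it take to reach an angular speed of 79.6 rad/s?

I = (2/5)MR² = (2/5)(28.4)(0.498)² = 2.817 kg·m².
α = τ/I = 20.7/2.817 = 7.347 rad/s².
ω = αt ⇒ t = ω/α = 79.6/7.347 = 10.83 s.

t ≈ 10.8 s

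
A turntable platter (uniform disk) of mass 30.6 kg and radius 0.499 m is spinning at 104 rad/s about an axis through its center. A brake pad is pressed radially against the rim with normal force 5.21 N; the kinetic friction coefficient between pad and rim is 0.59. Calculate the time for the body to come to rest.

t ≈ 258 s

I = ½MR² = (1/2)(30.6)(0.499)² = 3.810 kg·m².
Friction force f = μN = (0.59)(5.21) = 3.074 N at the rim; torque magnitude τ = fR = 1.534 N·m, opposing ω.
|α| = τ/I = 1.534/3.810 = 0.4026 rad/s² (deceleration).
0 = ω₀ − |α|t ⇒ t = ω₀/|α| = 104/0.4026 = 258.3 s.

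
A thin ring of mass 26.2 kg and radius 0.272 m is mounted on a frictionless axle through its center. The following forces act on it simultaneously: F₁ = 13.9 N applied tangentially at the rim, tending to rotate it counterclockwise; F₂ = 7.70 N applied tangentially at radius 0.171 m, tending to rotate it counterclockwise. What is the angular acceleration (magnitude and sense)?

I = MR² = (26.2)(0.272)² = 1.938 kg·m².
Taking counterclockwise as positive: τ₁ = +(13.9)(0.272) = +3.781 N·m; τ₂ = +(7.70)(0.171) = +1.317 N·m.
Net torque τ = 5.098 N·m.
α = τ/I = 5.098/1.938 = 2.630 rad/s².

α ≈ 2.63 rad/s², counterclockwise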